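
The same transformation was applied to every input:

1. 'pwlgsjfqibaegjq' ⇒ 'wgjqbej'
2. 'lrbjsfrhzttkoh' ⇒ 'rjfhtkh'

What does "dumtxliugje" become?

Each output is the input with this applied: keep every other character starting from the second (positions 2nd, 4th, 6th, ...).
Doing the same to "dumtxliugje": "utluj".

utluj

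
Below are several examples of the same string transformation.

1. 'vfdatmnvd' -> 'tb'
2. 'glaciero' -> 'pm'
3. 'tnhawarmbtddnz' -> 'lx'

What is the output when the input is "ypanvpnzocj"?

ah

The transformation: shift every letter 2 places backward in the alphabet (wrapping around), then keep only the last 2 characters.
For "ypanvpnzocj" the result is "ah".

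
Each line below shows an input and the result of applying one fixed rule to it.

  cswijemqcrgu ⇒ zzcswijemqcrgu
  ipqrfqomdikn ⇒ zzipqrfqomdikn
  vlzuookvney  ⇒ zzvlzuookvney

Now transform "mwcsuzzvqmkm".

zzmwcsuzzvqmkm

In each case the input is transformed by: prepend "zz".
"mwcsuzzvqmkm" → "zzmwcsuzzvqmkm".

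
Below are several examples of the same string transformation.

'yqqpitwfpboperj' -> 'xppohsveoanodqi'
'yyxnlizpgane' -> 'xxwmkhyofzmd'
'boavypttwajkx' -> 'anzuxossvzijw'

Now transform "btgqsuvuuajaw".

asfprtuttzizv

The rule is to shift every letter 1 place backward in the alphabet (wrapping around).
Applying that to "btgqsuvuuajaw" gives "asfprtuttzizv".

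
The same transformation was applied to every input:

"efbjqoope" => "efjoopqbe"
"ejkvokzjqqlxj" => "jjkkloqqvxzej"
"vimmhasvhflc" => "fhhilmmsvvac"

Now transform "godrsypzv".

Looking at the pairs, the operation is to sort the characters into alphabetical order, then move the first 2 characters to the end (rotate left by 2).
For "godrsypzv", step one produces "dgoprsvyz"; step two turns that into "oprsvyzdg".

oprsvyzdg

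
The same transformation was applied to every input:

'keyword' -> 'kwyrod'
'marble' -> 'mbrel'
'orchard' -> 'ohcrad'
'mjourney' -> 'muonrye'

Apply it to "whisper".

Each output is the input with this applied: swap each adjacent pair of characters (1↔2, 3↔4, ...), then delete the first character.
On "whisper" that produces "wsiepr".

wsiepr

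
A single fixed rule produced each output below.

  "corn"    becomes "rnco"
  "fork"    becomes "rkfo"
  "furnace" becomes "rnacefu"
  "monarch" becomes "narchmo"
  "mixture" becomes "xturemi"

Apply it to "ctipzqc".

The rule is to move the first 2 characters to the end (rotate left by 2).
For "ctipzqc" the result is "ipzqcct".

ipzqcct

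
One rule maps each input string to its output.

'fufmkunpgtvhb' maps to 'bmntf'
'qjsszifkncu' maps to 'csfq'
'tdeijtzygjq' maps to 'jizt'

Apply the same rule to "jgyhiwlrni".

The pattern: keep one character in every 3, starting at position 1 (positions 1st, 4th, 7th, ...), then swap the first and last characters.
"jgyhiwlrni" → "jhli" → "ihlj".

ihlj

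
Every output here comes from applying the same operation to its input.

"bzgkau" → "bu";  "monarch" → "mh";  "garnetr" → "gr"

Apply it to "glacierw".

In each case the input is transformed by: take characters alternately from the front and the back (1st, last, 2nd, 2nd-last, ...), then keep only the first 2 characters.
On "glacierw": the first step gives "gwlraeci", and the second then gives "gw".

gw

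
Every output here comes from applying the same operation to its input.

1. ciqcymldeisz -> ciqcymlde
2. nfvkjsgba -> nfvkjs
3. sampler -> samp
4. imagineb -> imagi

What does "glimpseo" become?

glimp

Each output is the input with this applied: delete the last 3 characters.
So "glimpseo" becomes "glimp".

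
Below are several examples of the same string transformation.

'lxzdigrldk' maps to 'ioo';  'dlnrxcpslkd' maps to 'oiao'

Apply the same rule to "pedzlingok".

Each output is the input with this applied: shift every letter 11 places forward in the alphabet (wrapping around), then keep only the vowels.
"pedzlingok" → "apokwtyrzv" → "ao".

ao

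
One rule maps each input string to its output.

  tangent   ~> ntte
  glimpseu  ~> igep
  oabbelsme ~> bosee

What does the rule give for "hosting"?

shgi

In each case the input is transformed by: keep every other character starting from the first (positions 1st, 3rd, 5th, ...), then swap each adjacent pair of characters (1↔2, 3↔4, ...).
Applying both steps to "hosting": "hsig", then "shgi".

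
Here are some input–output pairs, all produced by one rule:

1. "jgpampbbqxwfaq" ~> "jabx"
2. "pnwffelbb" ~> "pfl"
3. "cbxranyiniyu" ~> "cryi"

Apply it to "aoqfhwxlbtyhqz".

afxt

Each output is the input with this applied: delete the last 2 characters, then keep one character in every 3, starting at position 1 (positions 1st, 4th, 7th, ...).
Starting from "aoqfhwxlbtyhqz": after the first operation, "aoqfhwxlbtyh"; after the second, "afxt".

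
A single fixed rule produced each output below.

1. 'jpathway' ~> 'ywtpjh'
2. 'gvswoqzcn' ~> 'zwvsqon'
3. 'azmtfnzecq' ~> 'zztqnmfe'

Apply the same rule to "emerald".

rmlee

Looking at the pairs, the operation is to sort the characters into reverse alphabetical order, then delete the last 2 characters.
Working it through for "emerald": intermediate "rmleeda", final "rmlee".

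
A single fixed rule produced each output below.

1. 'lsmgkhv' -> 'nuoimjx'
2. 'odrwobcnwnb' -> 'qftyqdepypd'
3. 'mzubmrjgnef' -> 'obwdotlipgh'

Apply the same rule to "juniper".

The rule is to shift every letter 2 places forward in the alphabet (wrapping around).
So "juniper" becomes "lwpkrgt".

lwpkrgt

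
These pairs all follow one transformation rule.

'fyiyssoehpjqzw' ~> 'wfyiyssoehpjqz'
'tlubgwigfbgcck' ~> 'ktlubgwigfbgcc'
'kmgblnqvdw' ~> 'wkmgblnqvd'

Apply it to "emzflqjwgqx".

Rule — move the last character to the front.
Doing the same to "emzflqjwgqx": "xemzflqjwgq".

xemzflqjwgq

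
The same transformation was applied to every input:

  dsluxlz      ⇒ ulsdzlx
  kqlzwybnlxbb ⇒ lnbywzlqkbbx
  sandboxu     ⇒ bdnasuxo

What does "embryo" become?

Looking at the pairs, the operation is to reverse the string, then move the first 3 characters to the end (rotate left by 3).
On "embryo": the first step gives "oyrbme", and the second then gives "bmeoyr".

bmeoyr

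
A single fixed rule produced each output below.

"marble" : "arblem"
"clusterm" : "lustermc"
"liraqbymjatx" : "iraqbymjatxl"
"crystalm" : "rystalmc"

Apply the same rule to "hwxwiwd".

wxwiwdh

The transformation: move the first character to the end.
On "hwxwiwd" that produces "wxwiwdh".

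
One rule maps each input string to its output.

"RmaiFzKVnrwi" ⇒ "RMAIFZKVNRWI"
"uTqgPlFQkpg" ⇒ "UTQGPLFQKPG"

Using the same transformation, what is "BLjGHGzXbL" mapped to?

BLJGHGZXBL

The transformation: convert every letter to uppercase.
Doing the same to "BLjGHGzXbL": "BLJGHGZXBL".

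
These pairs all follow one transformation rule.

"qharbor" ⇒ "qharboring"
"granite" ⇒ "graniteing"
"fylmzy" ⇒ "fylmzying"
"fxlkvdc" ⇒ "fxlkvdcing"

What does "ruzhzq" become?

ruzhzqing

The pattern: append "ing".
Doing the same to "ruzhzq": "ruzhzqing".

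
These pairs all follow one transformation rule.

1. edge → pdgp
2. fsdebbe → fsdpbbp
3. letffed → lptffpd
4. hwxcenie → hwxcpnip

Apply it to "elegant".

plpgant

Each output is the input with this applied: replace every "e" with "p".
Doing the same to "elegant": "plpgant".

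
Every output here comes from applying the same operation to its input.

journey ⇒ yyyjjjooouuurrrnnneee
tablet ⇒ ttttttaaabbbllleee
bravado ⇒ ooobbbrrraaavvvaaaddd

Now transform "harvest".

ttthhhaaarrrvvveeesss

Looking at the pairs, the operation is to move the last character to the front, then repeat every character 3 times.
On "harvest": the first step gives "tharves", and the second then gives "ttthhhaaarrrvvveeesss".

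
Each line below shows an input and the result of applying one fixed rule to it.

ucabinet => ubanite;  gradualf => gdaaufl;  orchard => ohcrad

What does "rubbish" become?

In each case the input is transformed by: swap each adjacent pair of characters (1↔2, 3↔4, ...), then delete the first character.
Starting from "rubbish": after the first operation, "urbbsih"; after the second, "rbbsih".

rbbsih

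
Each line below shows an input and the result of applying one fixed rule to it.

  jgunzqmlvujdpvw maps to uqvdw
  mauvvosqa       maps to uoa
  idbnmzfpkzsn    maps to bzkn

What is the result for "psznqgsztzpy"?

zgty

Each output is the input with this applied: keep one character in every 3, starting at position 3 (positions 3rd, 6th, 9th, ...).
For "psznqgsztzpy" the result is "zgty".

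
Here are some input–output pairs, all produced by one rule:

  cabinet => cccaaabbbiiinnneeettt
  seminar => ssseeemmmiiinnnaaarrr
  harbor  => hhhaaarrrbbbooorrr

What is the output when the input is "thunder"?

ttthhhuuunnndddeeerrr

The transformation: repeat every character 3 times.
On "thunder" that produces "ttthhhuuunnndddeeerrr".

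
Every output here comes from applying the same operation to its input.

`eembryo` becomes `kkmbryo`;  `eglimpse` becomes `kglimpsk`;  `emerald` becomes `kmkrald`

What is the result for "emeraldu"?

The rule is to replace every "e" with "k".
On "emeraldu" that produces "kmkraldu".

kmkraldu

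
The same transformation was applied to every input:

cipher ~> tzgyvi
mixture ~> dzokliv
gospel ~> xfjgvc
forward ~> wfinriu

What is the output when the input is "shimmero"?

What's happening: shift every letter 9 places backward in the alphabet (wrapping around).
Doing the same to "shimmero": "jyzddvif".

jyzddvif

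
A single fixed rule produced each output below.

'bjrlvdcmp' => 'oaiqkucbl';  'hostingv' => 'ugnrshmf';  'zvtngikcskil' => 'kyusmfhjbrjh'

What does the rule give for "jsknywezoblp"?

oirjmxvdynak

Rule — move the last character to the front, then shift every letter 1 place backward in the alphabet (wrapping around).
Working it through for "jsknywezoblp": intermediate "pjsknywezobl", final "oirjmxvdynak".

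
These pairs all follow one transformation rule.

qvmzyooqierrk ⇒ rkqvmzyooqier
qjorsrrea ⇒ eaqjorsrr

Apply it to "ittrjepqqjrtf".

In each case the input is transformed by: move the last 2 characters to the front (rotate right by 2).
Applying that to "ittrjepqqjrtf" gives "tfittrjepqqjr".

tfittrjepqqjr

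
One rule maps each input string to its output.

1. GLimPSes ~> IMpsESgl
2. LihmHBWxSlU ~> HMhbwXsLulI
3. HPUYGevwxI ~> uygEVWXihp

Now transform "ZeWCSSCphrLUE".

wcsscPHRluezE

Rule — move the first 2 characters to the end (rotate left by 2), then flip the case of every letter.
Working it through for "ZeWCSSCphrLUE": intermediate "WCSSCphrLUEZe", final "wcsscPHRluezE".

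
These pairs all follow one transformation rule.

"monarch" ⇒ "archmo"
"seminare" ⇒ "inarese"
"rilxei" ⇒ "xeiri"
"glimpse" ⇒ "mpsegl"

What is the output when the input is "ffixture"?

Each output is the input with this applied: move the first 2 characters to the end (rotate left by 2), then delete the first character.
On "ffixture": the first step gives "ixtureff", and the second then gives "xtureff".
(Check on "rilxei": → "lxeiri" → "xeiri" ✓)

xtureff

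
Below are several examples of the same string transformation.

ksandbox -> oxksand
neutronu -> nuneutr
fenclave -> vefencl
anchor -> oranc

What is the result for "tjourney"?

In each case the input is transformed by: move the last 2 characters to the front (rotate right by 2), then delete the last character.
Applying that to "tjourney" gives "eytjour".

eytjour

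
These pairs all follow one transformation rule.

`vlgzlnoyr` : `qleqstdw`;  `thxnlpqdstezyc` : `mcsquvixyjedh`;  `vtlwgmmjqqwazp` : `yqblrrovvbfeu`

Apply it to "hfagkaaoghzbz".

Looking at the pairs, the operation is to shift every letter 5 places forward in the alphabet (wrapping around), then delete the first character.
"hfagkaaoghzbz" → "mkflpfftlmege" → "kflpfftlmege".

kflpfftlmege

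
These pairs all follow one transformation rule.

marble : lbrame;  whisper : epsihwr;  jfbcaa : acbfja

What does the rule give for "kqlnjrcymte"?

What's happening: move the last character to the front, then reverse the string.
Working it through for "kqlnjrcymte": intermediate "ekqlnjrcymt", final "tmycrjnlqke".

tmycrjnlqke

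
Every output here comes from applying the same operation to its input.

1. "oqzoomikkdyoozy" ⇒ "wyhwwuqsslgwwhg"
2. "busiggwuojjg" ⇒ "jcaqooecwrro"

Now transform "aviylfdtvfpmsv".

idqgtnlbdnxuad

In each case the input is transformed by: shift every letter 8 places forward in the alphabet (wrapping around).
So "aviylfdtvfpmsv" becomes "idqgtnlbdnxuad".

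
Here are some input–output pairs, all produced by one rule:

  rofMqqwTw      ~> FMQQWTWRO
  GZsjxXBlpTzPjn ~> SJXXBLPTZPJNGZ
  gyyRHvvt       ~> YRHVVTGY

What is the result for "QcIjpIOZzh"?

What's happening: move the first 2 characters to the end (rotate left by 2), then convert every letter to uppercase.
Starting from "QcIjpIOZzh": after the first operation, "IjpIOZzhQc"; after the second, "IJPIOZZHQC".

IJPIOZZHQC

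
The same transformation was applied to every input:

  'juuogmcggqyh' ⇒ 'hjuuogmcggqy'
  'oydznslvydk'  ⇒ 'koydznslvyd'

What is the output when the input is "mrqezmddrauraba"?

The transformation: move the last character to the front.
So "mrqezmddrauraba" becomes "amrqezmddraurab".

amrqezmddraurab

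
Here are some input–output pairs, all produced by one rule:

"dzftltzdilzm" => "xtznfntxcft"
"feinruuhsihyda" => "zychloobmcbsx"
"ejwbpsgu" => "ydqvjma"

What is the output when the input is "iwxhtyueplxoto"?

Rule — delete the last character, then shift every letter 6 places backward in the alphabet (wrapping around).
Working it through for "iwxhtyueplxoto": intermediate "iwxhtyueplxot", final "cqrbnsoyjfrin".

cqrbnsoyjfrin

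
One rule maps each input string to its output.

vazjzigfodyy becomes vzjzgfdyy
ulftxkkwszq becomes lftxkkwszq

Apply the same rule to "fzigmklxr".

fzgmklxr

In each case the input is transformed by: remove every vowel.
So "fzigmklxr" becomes "fzgmklxr".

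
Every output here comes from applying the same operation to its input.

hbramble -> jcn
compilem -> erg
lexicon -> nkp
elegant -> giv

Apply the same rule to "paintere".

The pattern: keep one character in every 3, starting at position 1 (positions 1st, 4th, 7th, ...), then shift every letter 2 places forward in the alphabet (wrapping around).
So "paintere" becomes "rpt".

rpt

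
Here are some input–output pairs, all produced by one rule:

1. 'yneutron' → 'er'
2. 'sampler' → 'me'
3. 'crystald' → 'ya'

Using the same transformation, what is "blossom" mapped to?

oo

The rule is to keep one character in every 3, starting at position 3 (positions 3rd, 6th, 9th, ...).
On "blossom" that produces "oo".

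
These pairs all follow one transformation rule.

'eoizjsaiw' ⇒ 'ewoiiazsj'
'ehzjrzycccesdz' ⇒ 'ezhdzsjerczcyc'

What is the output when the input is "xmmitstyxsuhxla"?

The rule is to take characters alternately from the front and the back (1st, last, 2nd, 2nd-last, ...).
So "xmmitstyxsuhxla" becomes "xamlmxihtusstxy".

xamlmxihtusstxy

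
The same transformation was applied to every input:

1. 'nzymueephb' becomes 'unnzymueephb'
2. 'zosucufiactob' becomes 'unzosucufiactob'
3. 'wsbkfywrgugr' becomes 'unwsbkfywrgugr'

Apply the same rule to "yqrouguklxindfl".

unyqrouguklxindfl

Looking at the pairs, the operation is to prepend "un".
On "yqrouguklxindfl" that produces "unyqrouguklxindfl".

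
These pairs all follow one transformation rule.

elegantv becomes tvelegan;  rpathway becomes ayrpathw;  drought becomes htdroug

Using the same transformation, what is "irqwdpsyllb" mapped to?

lbirqwdpsyl

The transformation: move the last 2 characters to the front (rotate right by 2).
"irqwdpsyllb" → "lbirqwdpsyl".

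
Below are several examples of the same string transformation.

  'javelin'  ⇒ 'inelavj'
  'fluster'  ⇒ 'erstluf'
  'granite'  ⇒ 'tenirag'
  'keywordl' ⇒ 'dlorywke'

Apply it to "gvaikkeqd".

qdkeikvag

The pattern: reverse the string, then swap each adjacent pair of characters (1↔2, 3↔4, ...).
Applying both steps to "gvaikkeqd": "dqekkiavg", then "qdkeikvag".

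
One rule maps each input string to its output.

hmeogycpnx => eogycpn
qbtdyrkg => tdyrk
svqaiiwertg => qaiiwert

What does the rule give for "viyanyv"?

yany

The transformation: move the first 2 characters to the end (rotate left by 2), then delete the last 3 characters.
For "viyanyv", step one produces "yanyvvi"; step two turns that into "yany".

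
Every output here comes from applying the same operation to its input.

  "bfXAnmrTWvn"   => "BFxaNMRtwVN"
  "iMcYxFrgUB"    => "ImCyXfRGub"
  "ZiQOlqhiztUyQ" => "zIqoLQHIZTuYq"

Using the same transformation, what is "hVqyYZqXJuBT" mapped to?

Rule — flip the case of every letter.
Applying that to "hVqyYZqXJuBT" gives "HvQYyzQxjUbt".

HvQYyzQxjUbt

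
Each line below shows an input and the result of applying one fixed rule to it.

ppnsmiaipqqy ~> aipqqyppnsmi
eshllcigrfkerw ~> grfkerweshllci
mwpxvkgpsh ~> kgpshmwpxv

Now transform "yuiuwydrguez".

drguezyuiuwy

The pattern: swap the front and back halves of the string.
For "yuiuwydrguez" the result is "drguezyuiuwy".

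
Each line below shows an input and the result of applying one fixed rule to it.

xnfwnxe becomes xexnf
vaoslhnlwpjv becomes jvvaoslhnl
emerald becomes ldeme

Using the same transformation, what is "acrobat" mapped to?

Rule — move the last 2 characters to the front (rotate right by 2), then delete the last 2 characters.
Working it through for "acrobat": intermediate "atacrob", final "atacr".
(Check on "emerald": → "ldemera" → "ldeme" ✓)

atacr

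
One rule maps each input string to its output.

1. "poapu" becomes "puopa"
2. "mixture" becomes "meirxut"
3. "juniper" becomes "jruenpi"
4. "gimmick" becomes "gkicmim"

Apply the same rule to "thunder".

The transformation: take characters alternately from the front and the back (1st, last, 2nd, 2nd-last, ...).
"thunder" → "trheudn".

trheudn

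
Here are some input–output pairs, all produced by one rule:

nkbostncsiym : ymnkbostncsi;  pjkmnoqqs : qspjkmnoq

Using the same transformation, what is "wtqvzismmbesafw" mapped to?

Looking at the pairs, the operation is to move the last 2 characters to the front (rotate right by 2).
"wtqvzismmbesafw" → "fwwtqvzismmbesa".

fwwtqvzismmbesa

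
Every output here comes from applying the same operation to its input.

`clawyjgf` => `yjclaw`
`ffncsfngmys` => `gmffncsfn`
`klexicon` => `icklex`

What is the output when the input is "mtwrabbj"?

The pattern: delete the last 2 characters, then move the last 2 characters to the front (rotate right by 2).
Working it through for "mtwrabbj": intermediate "mtwrab", final "abmtwr".
(Check on "clawyjgf": → "clawyj" → "yjclaw" ✓)

abmtwr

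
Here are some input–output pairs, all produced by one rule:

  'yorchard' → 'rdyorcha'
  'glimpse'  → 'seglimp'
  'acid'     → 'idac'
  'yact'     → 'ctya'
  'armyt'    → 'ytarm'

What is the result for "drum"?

umdr

In each case the input is transformed by: move the last 2 characters to the front (rotate right by 2).
Doing the same to "drum": "umdr".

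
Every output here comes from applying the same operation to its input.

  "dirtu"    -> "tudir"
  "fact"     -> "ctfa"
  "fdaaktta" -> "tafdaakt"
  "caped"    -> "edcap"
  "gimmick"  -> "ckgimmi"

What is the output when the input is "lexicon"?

onlexic

Each output is the input with this applied: move the last 2 characters to the front (rotate right by 2).
So "lexicon" becomes "onlexic".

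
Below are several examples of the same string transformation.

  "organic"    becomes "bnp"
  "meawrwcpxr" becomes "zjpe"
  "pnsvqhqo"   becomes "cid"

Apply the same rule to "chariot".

Rule — shift every letter 13 places forward in the alphabet (wrapping around) — i.e. ROT13, then keep one character in every 3, starting at position 1 (positions 1st, 4th, 7th, ...).
Working it through for "chariot": intermediate "punevbg", final "peg".

peg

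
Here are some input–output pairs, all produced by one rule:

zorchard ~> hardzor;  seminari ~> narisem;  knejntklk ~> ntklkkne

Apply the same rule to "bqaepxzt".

The transformation: move the first 3 characters to the end (rotate left by 3), then delete the first character.
On "bqaepxzt": the first step gives "epxztbqa", and the second then gives "pxztbqa".

pxztbqa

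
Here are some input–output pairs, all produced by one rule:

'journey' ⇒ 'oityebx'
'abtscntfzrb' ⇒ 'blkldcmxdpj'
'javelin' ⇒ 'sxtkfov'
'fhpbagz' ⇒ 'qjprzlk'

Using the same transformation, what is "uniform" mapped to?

bwexspy

In each case the input is transformed by: shift every letter 10 places forward in the alphabet (wrapping around), then move the last 2 characters to the front (rotate right by 2).
Working it through for "uniform": intermediate "exspybw", final "bwexspy".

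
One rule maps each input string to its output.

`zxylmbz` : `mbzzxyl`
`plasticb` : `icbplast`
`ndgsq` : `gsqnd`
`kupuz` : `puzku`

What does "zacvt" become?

cvtza

The pattern: move the last 3 characters to the front (rotate right by 3).
Applying that to "zacvt" gives "cvtza".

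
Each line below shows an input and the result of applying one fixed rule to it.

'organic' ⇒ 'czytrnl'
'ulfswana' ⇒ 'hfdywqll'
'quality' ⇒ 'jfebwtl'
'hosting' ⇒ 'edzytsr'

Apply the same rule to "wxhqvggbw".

The pattern: sort the characters into reverse alphabetical order, then shift every letter 11 places forward in the alphabet (wrapping around).
For "wxhqvggbw", step one produces "xwwvqhggb"; step two turns that into "ihhgbsrrm".

ihhgbsrrm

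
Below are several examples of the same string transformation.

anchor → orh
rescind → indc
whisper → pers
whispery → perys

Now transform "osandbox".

dboxn

In each case the input is transformed by: delete the first 3 characters, then move the first character to the end.
Applying both steps to "osandbox": "ndbox", then "dboxn".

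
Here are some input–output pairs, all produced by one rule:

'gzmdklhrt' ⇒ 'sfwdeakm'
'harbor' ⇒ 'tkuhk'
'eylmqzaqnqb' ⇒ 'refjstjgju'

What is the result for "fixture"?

In each case the input is transformed by: delete the first character, then shift every letter 7 places backward in the alphabet (wrapping around).
Working it through for "fixture": intermediate "ixture", final "bqmnkx".
(Check on "harbor": → "arbor" → "tkuhk" ✓)

bqmnkx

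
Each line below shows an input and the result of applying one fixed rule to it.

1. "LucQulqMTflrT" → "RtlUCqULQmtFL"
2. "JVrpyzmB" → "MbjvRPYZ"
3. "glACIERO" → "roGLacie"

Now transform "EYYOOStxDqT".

The rule is to move the last 2 characters to the front (rotate right by 2), then flip the case of every letter.
"EYYOOStxDqT" → "QteyyoosTXd".

QteyyoosTXd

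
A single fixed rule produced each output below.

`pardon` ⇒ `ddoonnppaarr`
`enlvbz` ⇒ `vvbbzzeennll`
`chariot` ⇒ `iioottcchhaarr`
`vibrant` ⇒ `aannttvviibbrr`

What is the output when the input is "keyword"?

oorrddkkeeyyww

What's happening: move the last 3 characters to the front (rotate right by 3), then double every character.
So "keyword" becomes "oorrddkkeeyyww".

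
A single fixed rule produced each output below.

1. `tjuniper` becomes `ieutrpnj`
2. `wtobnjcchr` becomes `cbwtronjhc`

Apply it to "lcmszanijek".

The rule is to sort the characters into reverse alphabetical order, then move the last 2 characters to the front (rotate right by 2).
Starting from "lcmszanijek": after the first operation, "zsnmlkjieca"; after the second, "cazsnmlkjie".

cazsnmlkjie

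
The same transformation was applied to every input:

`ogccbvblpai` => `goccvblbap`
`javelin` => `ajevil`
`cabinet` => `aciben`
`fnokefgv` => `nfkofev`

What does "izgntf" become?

Each output is the input with this applied: swap each adjacent pair of characters (1↔2, 3↔4, ...), then delete the last character.
For "izgntf", step one produces "zingft"; step two turns that into "zingf".

zingf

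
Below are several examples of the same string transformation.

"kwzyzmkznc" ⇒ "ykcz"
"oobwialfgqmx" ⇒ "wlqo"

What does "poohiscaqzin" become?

hczp

In each case the input is transformed by: move the first 3 characters to the end (rotate left by 3), then keep one character in every 3, starting at position 1 (positions 1st, 4th, 7th, ...).
"poohiscaqzin" → "hiscaqzinpoo" → "hczp".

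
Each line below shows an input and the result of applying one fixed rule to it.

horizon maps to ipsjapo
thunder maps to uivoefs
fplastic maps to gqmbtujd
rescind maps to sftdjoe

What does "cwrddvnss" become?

Looking at the pairs, the operation is to shift every letter 1 place forward in the alphabet (wrapping around).
So "cwrddvnss" becomes "dxseewott".

dxseewott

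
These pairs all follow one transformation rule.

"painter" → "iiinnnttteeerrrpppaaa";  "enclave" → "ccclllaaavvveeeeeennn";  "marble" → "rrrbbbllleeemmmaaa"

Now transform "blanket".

The rule is to move the first 2 characters to the end (rotate left by 2), then repeat every character 3 times.
Starting from "blanket": after the first operation, "anketbl"; after the second, "aaannnkkkeeetttbbblll".

aaannnkkkeeetttbbblll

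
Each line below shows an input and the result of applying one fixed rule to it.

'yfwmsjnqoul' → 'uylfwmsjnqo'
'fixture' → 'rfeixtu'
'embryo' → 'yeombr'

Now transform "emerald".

ledmera

In each case the input is transformed by: swap the first and last characters, then move the last 2 characters to the front (rotate right by 2).
Starting from "emerald": after the first operation, "dmerale"; after the second, "ledmera".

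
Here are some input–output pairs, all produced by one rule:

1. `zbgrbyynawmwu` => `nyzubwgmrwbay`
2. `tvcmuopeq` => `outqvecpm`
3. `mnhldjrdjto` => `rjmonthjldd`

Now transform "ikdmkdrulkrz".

drizkrdkmlku

Looking at the pairs, the operation is to take characters alternately from the front and the back (1st, last, 2nd, 2nd-last, ...), then move the last 2 characters to the front (rotate right by 2).
"ikdmkdrulkrz" → "drizkrdkmlku".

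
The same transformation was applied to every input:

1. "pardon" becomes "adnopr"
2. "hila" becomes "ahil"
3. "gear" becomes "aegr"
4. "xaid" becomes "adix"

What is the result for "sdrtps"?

The pattern: sort the characters into alphabetical order.
Applying that to "sdrtps" gives "dprsst".

dprsst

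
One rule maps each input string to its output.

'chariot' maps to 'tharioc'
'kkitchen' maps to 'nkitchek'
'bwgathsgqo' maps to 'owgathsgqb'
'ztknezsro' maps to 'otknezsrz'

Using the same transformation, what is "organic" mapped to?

The rule is to swap the first and last characters.
On "organic" that produces "crganio".

crganio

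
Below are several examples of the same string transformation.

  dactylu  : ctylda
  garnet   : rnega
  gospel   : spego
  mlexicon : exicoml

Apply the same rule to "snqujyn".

The rule is to delete the last character, then move the first 2 characters to the end (rotate left by 2).
On "snqujyn": the first step gives "snqujy", and the second then gives "qujysn".

qujysn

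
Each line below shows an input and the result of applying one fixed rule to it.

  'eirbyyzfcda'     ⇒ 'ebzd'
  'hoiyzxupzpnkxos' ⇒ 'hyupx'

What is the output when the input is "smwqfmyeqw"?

What's happening: keep one character in every 3, starting at position 1 (positions 1st, 4th, 7th, ...).
So "smwqfmyeqw" becomes "sqyw".

sqyw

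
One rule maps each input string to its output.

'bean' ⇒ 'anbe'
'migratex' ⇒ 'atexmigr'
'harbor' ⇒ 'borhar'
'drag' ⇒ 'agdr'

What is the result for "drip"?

ipdr

In each case the input is transformed by: swap the front and back halves of the string.
Doing the same to "drip": "ipdr".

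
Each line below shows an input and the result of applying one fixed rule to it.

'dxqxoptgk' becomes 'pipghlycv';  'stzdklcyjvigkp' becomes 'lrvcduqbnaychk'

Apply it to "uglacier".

ydsuawjm

The pattern: shift every letter 8 places backward in the alphabet (wrapping around), then move the first character to the end.
Working it through for "uglacier": intermediate "mydsuawj", final "ydsuawjm".
(Check on "stzdklcyjvigkp": → "klrvcduqbnaych" → "lrvcduqbnaychk" ✓)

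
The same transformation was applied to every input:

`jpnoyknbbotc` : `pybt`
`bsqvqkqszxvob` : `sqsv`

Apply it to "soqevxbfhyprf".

ovfp

The transformation: keep one character in every 3, starting at position 2 (positions 2nd, 5th, 8th, ...).
For "soqevxbfhyprf" the result is "ovfp".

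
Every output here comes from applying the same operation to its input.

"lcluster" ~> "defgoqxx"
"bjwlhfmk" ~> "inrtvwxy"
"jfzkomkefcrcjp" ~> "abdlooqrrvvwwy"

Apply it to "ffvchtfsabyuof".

What's happening: shift every letter 12 places forward in the alphabet (wrapping around), then sort the characters into alphabetical order.
Applying that to "ffvchtfsabyuof" gives "aefghkmnorrrrt".

aefghkmnorrrrt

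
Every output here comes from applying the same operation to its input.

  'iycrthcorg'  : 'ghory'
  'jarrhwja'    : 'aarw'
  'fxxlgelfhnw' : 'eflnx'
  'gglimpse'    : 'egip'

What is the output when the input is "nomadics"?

aios

The pattern: keep every other character starting from the second (positions 2nd, 4th, 6th, ...), then sort the characters into alphabetical order.
"nomadics" → "aios".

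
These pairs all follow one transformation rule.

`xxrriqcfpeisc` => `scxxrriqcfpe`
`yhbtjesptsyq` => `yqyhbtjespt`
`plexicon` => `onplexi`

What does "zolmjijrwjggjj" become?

What's happening: move the last 3 characters to the front (rotate right by 3), then delete the first character.
So "zolmjijrwjggjj" becomes "jjzolmjijrwjg".

jjzolmjijrwjg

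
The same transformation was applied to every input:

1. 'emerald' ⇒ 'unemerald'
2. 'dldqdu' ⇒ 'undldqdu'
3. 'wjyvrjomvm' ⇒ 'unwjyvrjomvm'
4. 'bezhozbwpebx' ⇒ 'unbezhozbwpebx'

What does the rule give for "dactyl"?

Looking at the pairs, the operation is to prepend "un".
For "dactyl" the result is "undactyl".

undactyl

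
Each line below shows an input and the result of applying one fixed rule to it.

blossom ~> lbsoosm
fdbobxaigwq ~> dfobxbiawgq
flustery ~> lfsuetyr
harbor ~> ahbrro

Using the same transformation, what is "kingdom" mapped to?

What's happening: swap each adjacent pair of characters (1↔2, 3↔4, ...).
Doing the same to "kingdom": "ikgnodm".

ikgnodm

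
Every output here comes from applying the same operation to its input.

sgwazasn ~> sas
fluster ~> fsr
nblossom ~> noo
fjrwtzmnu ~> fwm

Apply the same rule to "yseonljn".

The pattern: keep one character in every 3, starting at position 1 (positions 1st, 4th, 7th, ...).
"yseonljn" → "yoj".

yoj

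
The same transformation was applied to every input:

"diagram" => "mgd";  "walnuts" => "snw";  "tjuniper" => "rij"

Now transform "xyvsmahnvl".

Rule — reverse the string, then keep one character in every 3, starting at position 1 (positions 1st, 4th, 7th, ...).
On "xyvsmahnvl": the first step gives "lvnhamsvyx", and the second then gives "lhsx".

lhsx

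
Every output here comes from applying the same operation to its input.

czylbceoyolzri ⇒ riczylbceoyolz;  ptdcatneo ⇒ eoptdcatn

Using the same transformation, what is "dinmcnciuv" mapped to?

uvdinmcnci

Each output is the input with this applied: move the last 2 characters to the front (rotate right by 2).
On "dinmcnciuv" that produces "uvdinmcnci".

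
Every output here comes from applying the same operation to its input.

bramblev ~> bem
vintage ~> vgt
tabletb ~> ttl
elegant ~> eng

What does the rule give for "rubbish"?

Rule — take characters alternately from the front and the back (1st, last, 2nd, 2nd-last, ...), then keep one character in every 3, starting at position 1 (positions 1st, 4th, 7th, ...).
"rubbish" → "rhusbib" → "rsb".

rsb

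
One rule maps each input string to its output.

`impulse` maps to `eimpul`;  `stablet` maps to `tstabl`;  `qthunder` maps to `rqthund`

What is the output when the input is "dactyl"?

ldact

Rule — move the last character to the front, then delete the last character.
Applying both steps to "dactyl": "ldacty", then "ldact".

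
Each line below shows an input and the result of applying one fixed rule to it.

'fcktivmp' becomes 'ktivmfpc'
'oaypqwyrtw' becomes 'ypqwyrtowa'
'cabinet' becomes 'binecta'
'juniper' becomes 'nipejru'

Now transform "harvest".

rveshta

Rule — swap the first and last characters, then move the first 2 characters to the end (rotate left by 2).
Applying both steps to "harvest": "tarvesh", then "rveshta".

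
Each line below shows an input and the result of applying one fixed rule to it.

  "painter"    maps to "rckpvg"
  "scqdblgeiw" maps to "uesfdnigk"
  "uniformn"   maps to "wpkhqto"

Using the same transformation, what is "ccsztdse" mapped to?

The pattern: shift every letter 2 places forward in the alphabet (wrapping around), then delete the last character.
"ccsztdse" → "eeubvfug" → "eeubvfu".
(Check on "uniformn": → "wpkhqtop" → "wpkhqto" ✓)

eeubvfu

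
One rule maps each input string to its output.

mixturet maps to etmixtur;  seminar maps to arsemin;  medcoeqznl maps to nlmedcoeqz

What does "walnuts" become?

tswalnu

In each case the input is transformed by: move the last 2 characters to the front (rotate right by 2).
So "walnuts" becomes "tswalnu".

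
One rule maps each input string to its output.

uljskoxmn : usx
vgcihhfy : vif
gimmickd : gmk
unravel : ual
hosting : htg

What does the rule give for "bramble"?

bme

The pattern: keep one character in every 3, starting at position 1 (positions 1st, 4th, 7th, ...).
For "bramble" the result is "bme".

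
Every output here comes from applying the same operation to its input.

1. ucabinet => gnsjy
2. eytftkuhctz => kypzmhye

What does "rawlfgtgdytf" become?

Each output is the input with this applied: shift every letter 5 places forward in the alphabet (wrapping around), then delete the first 3 characters.
"rawlfgtgdytf" → "wfbqklylidyk" → "qklylidyk".

qklylidyk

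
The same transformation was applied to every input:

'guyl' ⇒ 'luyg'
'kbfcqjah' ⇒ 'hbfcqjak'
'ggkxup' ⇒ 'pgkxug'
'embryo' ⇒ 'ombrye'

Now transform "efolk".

The rule is to swap the first and last characters.
So "efolk" becomes "kfole".

kfole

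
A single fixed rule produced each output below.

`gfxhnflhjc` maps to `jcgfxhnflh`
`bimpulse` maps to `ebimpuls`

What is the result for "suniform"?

msunifor

Each output is the input with this applied: move the first 3 characters to the end (rotate left by 3), then swap the front and back halves of the string.
"suniform" → "iformsun" → "msunifor".
(Check on "bimpulse": → "pulsebim" → "ebimpuls" ✓)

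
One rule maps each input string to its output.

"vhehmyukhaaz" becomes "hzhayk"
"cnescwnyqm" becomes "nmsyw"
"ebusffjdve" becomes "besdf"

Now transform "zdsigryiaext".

dtieri

The pattern: keep every other character starting from the second (positions 2nd, 4th, 6th, ...), then take characters alternately from the front and the back (1st, last, 2nd, 2nd-last, ...).
For "zdsigryiaext", step one produces "diriet"; step two turns that into "dtieri".
(Check on "cnescwnyqm": → "nswym" → "nmsyw" ✓)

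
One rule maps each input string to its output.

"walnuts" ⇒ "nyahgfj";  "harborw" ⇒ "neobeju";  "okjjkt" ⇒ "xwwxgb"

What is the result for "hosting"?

bfgvatu

In each case the input is transformed by: shift every letter 13 places forward in the alphabet (wrapping around) — i.e. ROT13, then move the first character to the end.
Applying both steps to "hosting": "ubfgvat", then "bfgvatu".
(Check on "walnuts": → "jnyahgf" → "nyahgfj" ✓)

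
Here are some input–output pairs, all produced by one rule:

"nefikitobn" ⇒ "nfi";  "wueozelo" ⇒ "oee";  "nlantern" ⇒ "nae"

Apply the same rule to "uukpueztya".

ake

Each output is the input with this applied: move the last 2 characters to the front (rotate right by 2), then keep one character in every 3, starting at position 2 (positions 2nd, 5th, 8th, ...).
"uukpueztya" → "yauukpuezt" → "ake".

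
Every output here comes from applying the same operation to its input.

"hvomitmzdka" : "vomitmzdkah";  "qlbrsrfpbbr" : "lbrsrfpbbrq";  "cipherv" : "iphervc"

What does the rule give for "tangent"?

angentt

Each output is the input with this applied: move the first character to the end.
"tangent" → "angentt".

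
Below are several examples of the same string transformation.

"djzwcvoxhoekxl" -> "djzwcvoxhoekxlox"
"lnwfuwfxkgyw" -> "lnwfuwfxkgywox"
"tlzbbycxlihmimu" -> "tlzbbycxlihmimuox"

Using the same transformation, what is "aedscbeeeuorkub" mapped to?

aedscbeeeuorkubox

Each output is the input with this applied: append "ox".
For "aedscbeeeuorkub" the result is "aedscbeeeuorkubox".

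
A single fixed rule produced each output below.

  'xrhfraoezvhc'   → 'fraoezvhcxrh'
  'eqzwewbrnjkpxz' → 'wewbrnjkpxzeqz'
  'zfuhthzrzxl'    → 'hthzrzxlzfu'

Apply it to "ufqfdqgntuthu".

fdqgntuthuufq

The transformation: move the first 3 characters to the end (rotate left by 3).
For "ufqfdqgntuthu" the result is "fdqgntuthuufq".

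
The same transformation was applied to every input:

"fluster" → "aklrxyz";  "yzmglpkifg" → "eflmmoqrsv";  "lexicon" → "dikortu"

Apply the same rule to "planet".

In each case the input is transformed by: shift every letter 6 places forward in the alphabet (wrapping around), then sort the characters into alphabetical order.
Applying both steps to "planet": "vrgtkz", then "gkrtvz".

gkrtvz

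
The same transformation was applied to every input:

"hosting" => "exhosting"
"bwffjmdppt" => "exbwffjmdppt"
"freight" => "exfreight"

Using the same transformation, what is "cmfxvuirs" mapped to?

excmfxvuirs

In each case the input is transformed by: prepend "ex".
For "cmfxvuirs" the result is "excmfxvuirs".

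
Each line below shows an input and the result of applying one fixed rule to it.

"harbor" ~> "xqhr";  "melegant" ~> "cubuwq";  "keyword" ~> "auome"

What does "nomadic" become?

Each output is the input with this applied: shift every letter 10 places backward in the alphabet (wrapping around), then delete the last 2 characters.
Applying both steps to "nomadic": "decqtys", then "decqt".
(Check on "harbor": → "xqhreh" → "xqhr" ✓)

decqt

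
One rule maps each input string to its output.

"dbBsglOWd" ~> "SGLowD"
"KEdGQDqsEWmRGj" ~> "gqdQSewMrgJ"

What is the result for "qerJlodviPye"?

jLODVIpYE

What's happening: flip the case of every letter, then delete the first 3 characters.
Working it through for "qerJlodviPye": intermediate "QERjLODVIpYE", final "jLODVIpYE".
(Check on "KEdGQDqsEWmRGj": → "keDgqdQSewMrgJ" → "gqdQSewMrgJ" ✓)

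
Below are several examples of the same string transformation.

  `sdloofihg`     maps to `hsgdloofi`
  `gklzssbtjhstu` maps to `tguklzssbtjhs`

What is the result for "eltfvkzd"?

Rule — swap the first and last characters, then move the last 2 characters to the front (rotate right by 2).
"eltfvkzd" → "zedltfvk".

zedltfvk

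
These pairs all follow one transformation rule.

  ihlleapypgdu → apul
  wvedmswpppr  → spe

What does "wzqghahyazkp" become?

What's happening: keep one character in every 3, starting at position 3 (positions 3rd, 6th, 9th, ...), then move the first character to the end.
Applying both steps to "wzqghahyazkp": "qaap", then "aapq".

aapq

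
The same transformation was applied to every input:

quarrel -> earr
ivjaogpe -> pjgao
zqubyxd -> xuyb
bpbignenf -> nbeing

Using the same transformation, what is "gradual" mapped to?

aaud

The transformation: take characters alternately from the front and the back (1st, last, 2nd, 2nd-last, ...), then delete the first 3 characters.
"gradual" → "glraaud" → "aaud".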